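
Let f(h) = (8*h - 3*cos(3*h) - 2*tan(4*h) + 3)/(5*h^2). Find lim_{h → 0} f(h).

27/10

Substitution gives 0/0; apply L'Hôpital's rule 2 times.
After differentiating numerator and denominator 2 times the quotient is (27*cos(3*h) - 64*tan(4*h)/cos(4*h)^2)/(10); at h = 0 this is 27/10.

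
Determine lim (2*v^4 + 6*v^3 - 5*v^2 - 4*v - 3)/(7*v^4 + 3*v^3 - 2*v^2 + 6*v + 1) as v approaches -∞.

2/7

Numerator and denominator both have degree 4.
Dividing every term by v^4, all lower-order terms vanish and the limit is the ratio of leading coefficients, 2/(7) = 2/7.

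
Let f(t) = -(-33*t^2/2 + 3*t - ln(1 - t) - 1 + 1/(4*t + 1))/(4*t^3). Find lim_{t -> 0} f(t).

191/12

Substitution gives 0/0 (the numerator vanishes to order 3).
Expand each term to order t^3: the coefficient of t^3 in 1/(1 + 4t) is -64 and in −ln(1 - t) is 1/3.
Lower-order terms cancel with the polynomial part, so the numerator is (-191/3)·t^3 + o(t^3), and the limit is (-191/3)/(-4) = 191/12.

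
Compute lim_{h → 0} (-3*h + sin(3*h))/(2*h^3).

-9/4

Direct substitution gives 0/0.
Apply L'Hôpital: lim (3*cos(3*h) - 3)/(6*h^2), still 0/0.
Apply L'Hôpital: lim (-9*sin(3*h))/(12*h), still 0/0.
After 3 applications of L'Hôpital's rule the quotient is (-27*cos(3*h))/(12); substituting h = 0 gives -9/4.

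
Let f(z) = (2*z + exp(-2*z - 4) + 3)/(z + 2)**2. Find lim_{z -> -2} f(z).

2

Direct substitution gives 0/0.
Apply L'Hôpital: lim (2 - 2*e^(-2*z - 4))/(2*z + 4), still 0/0.
After 2 applications of L'Hôpital's rule the quotient is (4*e^(-2*z - 4))/(2); substituting z = -2 gives 2.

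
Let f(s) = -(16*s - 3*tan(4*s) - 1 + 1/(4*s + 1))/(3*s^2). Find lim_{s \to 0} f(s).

-16/3

Substitution gives 0/0; apply L'Hôpital's rule 2 times.
After differentiating numerator and denominator 2 times the quotient is (-96*tan(4*s)/cos(4*s)^2 + 32/(4*s + 1)^3)/(-6); at s = 0 this is -16/3.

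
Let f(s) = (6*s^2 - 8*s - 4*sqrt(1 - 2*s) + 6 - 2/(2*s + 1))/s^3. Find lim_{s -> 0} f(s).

18

Substitution gives 0/0 (the numerator vanishes to order 3).
Expand each term to order s^3: the coefficient of s^3 in -4·√(1 - 2s) is 2 and in -2·1/(1 + 2s) is 16.
Lower-order terms cancel with the polynomial part, so the numerator is (18)·s^3 + o(s^3), and the limit is (18)/(1) = 18.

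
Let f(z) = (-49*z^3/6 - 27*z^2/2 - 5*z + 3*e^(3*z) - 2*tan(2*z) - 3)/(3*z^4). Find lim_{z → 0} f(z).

Substitution gives 0/0; apply L'Hôpital's rule 4 times.
After differentiating numerator and denominator 4 times the quotient is (243*e^(3*z) - 768*tan(2*z)^5 - 1280*tan(2*z)^3 - 512*tan(2*z))/(72); at z = 0 this is 27/8.

27/8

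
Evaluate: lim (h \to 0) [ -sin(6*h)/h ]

-6

Substitution gives 0/0.
Write it as (6/(-1))·sin(6h)/(6h); since sin(u)/u → 1, the limit is -6.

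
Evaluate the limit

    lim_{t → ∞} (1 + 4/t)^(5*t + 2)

Write it as [(1 + 4/t)^t]^(5) · (1 + 4/t)^(2). The bracketed term tends to e^(4) and the second factor to 1, so the limit is e^(20).

e^(20)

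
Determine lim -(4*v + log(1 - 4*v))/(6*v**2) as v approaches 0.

Direct substitution gives 0/0.
Apply L'Hôpital: lim (4 - 4/(1 - 4*v))/(-12*v), still 0/0.
After 2 applications of L'Hôpital's rule the quotient is (-16/(1 - 4*v)^2)/(-12); substituting v = 0 gives 4/3.

4/3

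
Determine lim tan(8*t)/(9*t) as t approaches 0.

Substitution gives 0/0.
Since tan(u)/u → 1 as u → 0, tan(8t)/(8t) → 1 and the limit is 8/9.

8/9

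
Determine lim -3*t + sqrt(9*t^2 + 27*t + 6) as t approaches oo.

9/2

This has the form ∞ − ∞. Multiply and divide by the conjugate √(9*t^2 + 27*t + 6) + 3t.
That gives (27t + 6) / (√(9*t^2 + 27*t + 6) + 3t).
Divide numerator and denominator by t: the limit is 27/(2·3) = 9/2.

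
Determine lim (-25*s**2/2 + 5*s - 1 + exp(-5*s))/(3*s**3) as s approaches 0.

-125/18

Direct substitution gives 0/0.
Apply L'Hôpital: lim (-25*s + 5 - 5*e^(-5*s))/(9*s^2), still 0/0.
Apply L'Hôpital: lim (-25 + 25*e^(-5*s))/(18*s), still 0/0.
After 3 applications of L'Hôpital's rule the quotient is (-125*e^(-5*s))/(18); substituting s = 0 gives -125/18.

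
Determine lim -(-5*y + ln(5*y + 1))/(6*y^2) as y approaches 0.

25/12

Direct substitution gives 0/0.
Apply L'Hôpital: lim (-5 + 5/(5*y + 1))/(-12*y), still 0/0.
After 2 applications of L'Hôpital's rule the quotient is (-25/(5*y + 1)^2)/(-12); substituting y = 0 gives 25/12.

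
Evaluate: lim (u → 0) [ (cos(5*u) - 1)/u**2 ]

Direct substitution gives 0/0.
Apply L'Hôpital: lim (-5*sin(5*u))/(2*u), still 0/0.
After 2 applications of L'Hôpital's rule the quotient is (-25*cos(5*u))/(2); substituting u = 0 gives -25/2.

-25/2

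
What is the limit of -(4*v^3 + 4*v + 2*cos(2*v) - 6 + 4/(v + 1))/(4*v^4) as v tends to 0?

Substitution gives 0/0; apply L'Hôpital's rule 4 times.
After differentiating numerator and denominator 4 times the quotient is (32*cos(2*v) + 96/(v + 1)^5)/(-96); at v = 0 this is -4/3.

-4/3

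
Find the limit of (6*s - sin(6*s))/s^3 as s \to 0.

36

Direct substitution gives 0/0.
Apply L'Hôpital: lim (6 - 6*cos(6*s))/(3*s^2), still 0/0.
Apply L'Hôpital: lim (36*sin(6*s))/(6*s), still 0/0.
After 3 applications of L'Hôpital's rule the quotient is (216*cos(6*s))/(6); substituting s = 0 gives 36.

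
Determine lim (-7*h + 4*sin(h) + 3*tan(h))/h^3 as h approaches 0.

1/3

Substitution gives 0/0; apply L'Hôpital's rule 3 times.
After differentiating numerator and denominator 3 times the quotient is (-4*cos(h) + 18*tan(h)^4 + 24*tan(h)^2 + 6)/(6); at h = 0 this is 1/3.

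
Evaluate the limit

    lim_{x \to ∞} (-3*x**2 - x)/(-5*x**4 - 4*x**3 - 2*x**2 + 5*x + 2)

The denominator has degree 4 and the numerator degree 2. Dividing numerator and denominator by x^4 sends every term to 0 except the leading denominator term, so the limit is 0.

0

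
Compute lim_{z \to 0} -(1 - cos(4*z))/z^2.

Substitution gives 0/0.
Use (1 − cos u)/u² → 1/2 with u = 4z: the limit is 4²/(2·(-1)) = -8.

-8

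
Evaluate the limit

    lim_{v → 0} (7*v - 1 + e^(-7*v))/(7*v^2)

7/2

Direct substitution gives 0/0.
Apply L'Hôpital: lim (7 - 7*e^(-7*v))/(14*v), still 0/0.
After 2 applications of L'Hôpital's rule the quotient is (49*e^(-7*v))/(14); substituting v = 0 gives 7/2.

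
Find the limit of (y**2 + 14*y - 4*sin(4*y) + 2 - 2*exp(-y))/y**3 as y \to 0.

43

Substitution gives 0/0 (the numerator vanishes to order 3).
Expand each term to order y^3: the coefficient of y^3 in -4·sin(4y) is 128/3 and in -2·e^(-y) is 1/3.
Lower-order terms cancel with the polynomial part, so the numerator is (43)·y^3 + o(y^3), and the limit is (43)/(1) = 43.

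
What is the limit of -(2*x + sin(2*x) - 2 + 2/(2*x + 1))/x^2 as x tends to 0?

-8

Substitution gives 0/0 (the numerator vanishes to order 2).
Expand each term to order x^2: the coefficient of x^2 in 2·1/(1 + 2x) is 8 and in sin(2x) is 0.
Lower-order terms cancel with the polynomial part, so the numerator is (8)·x^2 + o(x^2), and the limit is (8)/(-1) = -8.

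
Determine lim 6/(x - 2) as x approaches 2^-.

As x → 2⁻, (x - 2) → 0⁻, so (x - 2)^1 → 0⁻ and 6/(x - 2)^1 → -∞.

-∞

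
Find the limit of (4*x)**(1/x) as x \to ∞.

Base → ∞ and exponent → 0: an ∞^0 form.
Take logs: (1/x)·ln(4·x^1) = (ln 4 + 1·ln x)/x → 0.
So the limit is e^0 = 1.

1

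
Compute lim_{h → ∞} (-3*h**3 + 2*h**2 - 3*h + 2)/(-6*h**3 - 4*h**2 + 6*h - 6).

Numerator and denominator both have degree 3.
Dividing every term by h^3, all lower-order terms vanish and the limit is the ratio of leading coefficients, -3/(-6) = 1/2.

1/2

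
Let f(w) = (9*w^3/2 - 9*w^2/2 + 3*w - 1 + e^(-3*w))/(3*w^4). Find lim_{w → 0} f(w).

9/8

Direct substitution gives 0/0.
Apply L'Hôpital: lim (27*w^2/2 - 9*w + 3 - 3*e^(-3*w))/(12*w^3), still 0/0.
Apply L'Hôpital: lim (27*w - 9 + 9*e^(-3*w))/(36*w^2), still 0/0.
Apply L'Hôpital: lim (27 - 27*e^(-3*w))/(72*w), still 0/0.
After 4 applications of L'Hôpital's rule the quotient is (81*e^(-3*w))/(72); substituting w = 0 gives 9/8.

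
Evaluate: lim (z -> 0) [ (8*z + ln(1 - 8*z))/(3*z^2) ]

Direct substitution gives 0/0.
Apply L'Hôpital: lim (8 - 8/(1 - 8*z))/(6*z), still 0/0.
After 2 applications of L'Hôpital's rule the quotient is (-64/(1 - 8*z)^2)/(6); substituting z = 0 gives -32/3.

-32/3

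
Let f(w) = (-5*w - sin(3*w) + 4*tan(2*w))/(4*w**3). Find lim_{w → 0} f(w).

Substitution gives 0/0 (the numerator vanishes to order 3).
Expand each term to order w^3: the coefficient of w^3 in 4·tan(2w) is 32/3 and in −sin(3w) is 9/2.
Lower-order terms cancel with the polynomial part, so the numerator is (91/6)·w^3 + o(w^3), and the limit is (91/6)/(4) = 91/24.

91/24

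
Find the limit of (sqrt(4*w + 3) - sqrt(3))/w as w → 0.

2*√(3)/3

A 0/0 form; rationalise with √(3 + 4w) + √3. This collapses the numerator to 4w, leaving 4/(√(3 + 4w) + √3) → 4/(2√3) = 2*√(3)/3.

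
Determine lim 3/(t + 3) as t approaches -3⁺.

∞

As t → -3⁺, (t + 3) → 0⁺, so (t + 3)^1 → 0⁺ and 3/(t + 3)^1 → ∞.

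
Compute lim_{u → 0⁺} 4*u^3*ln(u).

0

This is a 0·(−∞) form. Rewrite as 4·ln(u) / u^(−3) and apply L'Hôpital:
the derivative quotient is 4·(1/u) / (−3·u^(−4)) = (-4/3)·u^3 → 0.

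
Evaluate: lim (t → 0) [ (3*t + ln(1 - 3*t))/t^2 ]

Direct substitution gives 0/0.
Apply L'Hôpital: lim (3 - 3/(1 - 3*t))/(2*t), still 0/0.
After 2 applications of L'Hôpital's rule the quotient is (-9/(1 - 3*t)^2)/(2); substituting t = 0 gives -9/2.

-9/2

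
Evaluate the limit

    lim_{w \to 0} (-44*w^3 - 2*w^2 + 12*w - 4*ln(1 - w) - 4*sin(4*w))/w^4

1

Substitution gives 0/0 (the numerator vanishes to order 4).
Expand each term to order w^4: the coefficient of w^4 in -4·ln(1 - w) is 1 and in -4·sin(4w) is 0.
Lower-order terms cancel with the polynomial part, so the numerator is (1)·w^4 + o(w^4), and the limit is (1)/(1) = 1.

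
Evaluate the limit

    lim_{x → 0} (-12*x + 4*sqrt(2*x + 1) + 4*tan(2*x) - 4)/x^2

Substitution gives 0/0 (the numerator vanishes to order 2).
Expand each term to order x^2: the coefficient of x^2 in 4·√(1 + 2x) is -2 and in 4·tan(2x) is 0.
Lower-order terms cancel with the polynomial part, so the numerator is (-2)·x^2 + o(x^2), and the limit is (-2)/(1) = -2.

-2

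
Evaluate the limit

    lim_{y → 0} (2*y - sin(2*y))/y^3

4/3

Direct substitution gives 0/0.
Apply L'Hôpital: lim (2 - 2*cos(2*y))/(3*y^2), still 0/0.
Apply L'Hôpital: lim (4*sin(2*y))/(6*y), still 0/0.
After 3 applications of L'Hôpital's rule the quotient is (8*cos(2*y))/(6); substituting y = 0 gives 4/3.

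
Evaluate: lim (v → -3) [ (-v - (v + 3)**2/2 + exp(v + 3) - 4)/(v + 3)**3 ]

Direct substitution gives 0/0.
Apply L'Hôpital: lim (-v + e^(v + 3) - 4)/(3*(v + 3)^2), still 0/0.
Apply L'Hôpital: lim (e^(v + 3) - 1)/(6*v + 18), still 0/0.
After 3 applications of L'Hôpital's rule the quotient is (e^(v + 3))/(6); substituting v = -3 gives 1/6.

1/6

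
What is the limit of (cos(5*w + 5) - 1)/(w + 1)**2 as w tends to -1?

Direct substitution gives 0/0.
Apply L'Hôpital: lim (-5*sin(5*w + 5))/(2*w + 2), still 0/0.
After 2 applications of L'Hôpital's rule the quotient is (-25*cos(5*w + 5))/(2); substituting w = -1 gives -25/2.

-25/2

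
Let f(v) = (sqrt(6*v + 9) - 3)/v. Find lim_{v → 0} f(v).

1

A 0/0 form; rationalise with √(9 + 6v) + √9. This collapses the numerator to 6v, leaving 6/(√(9 + 6v) + √9) → 6/(2√9) = 1.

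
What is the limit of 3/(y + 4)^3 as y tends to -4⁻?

As y → -4⁻, (y + 4) → 0⁻, so (y + 4)^3 → 0⁻ and 3/(y + 4)^3 → -∞.

-∞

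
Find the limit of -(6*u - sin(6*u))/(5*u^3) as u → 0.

-36/5

Direct substitution gives 0/0.
Apply L'Hôpital: lim (6 - 6*cos(6*u))/(-15*u^2), still 0/0.
Apply L'Hôpital: lim (36*sin(6*u))/(-30*u), still 0/0.
After 3 applications of L'Hôpital's rule the quotient is (216*cos(6*u))/(-30); substituting u = 0 gives -36/5.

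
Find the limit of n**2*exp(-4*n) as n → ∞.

0

Write as n^2/e^{4n}, an ∞/∞ form.
Exponential growth dominates any polynomial, so repeated L'Hôpital (or the standard result) gives 0.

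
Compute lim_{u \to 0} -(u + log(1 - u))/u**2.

Direct substitution gives 0/0.
Apply L'Hôpital: lim (1 - 1/(1 - u))/(-2*u), still 0/0.
After 2 applications of L'Hôpital's rule the quotient is (-1/(1 - u)^2)/(-2); substituting u = 0 gives 1/2.

1/2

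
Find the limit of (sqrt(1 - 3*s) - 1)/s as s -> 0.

Substitution gives 0/0. Multiply numerator and denominator by the conjugate √(1 - 3s) + √1.
The numerator becomes (1 - 3s) − 1 = -3s, so the expression simplifies to -3/(√(1 - 3s) + √1).
Letting s → 0 gives -3/(2√1) = -3/2.

-3/2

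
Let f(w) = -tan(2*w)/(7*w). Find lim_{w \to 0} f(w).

-2/7

Substitution gives 0/0.
Since tan(u)/u → 1 as u → 0, tan(2w)/(2w) → 1 and the limit is 2/(-7) = -2/7.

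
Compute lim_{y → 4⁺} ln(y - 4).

-∞

As y → 4⁺, y - 4 → 0⁺ and ln(y - 4) → −∞.
Multiplying by 1 gives -∞.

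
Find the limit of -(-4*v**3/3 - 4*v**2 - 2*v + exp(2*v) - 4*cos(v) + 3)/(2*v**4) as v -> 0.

Substitution gives 0/0 (the numerator vanishes to order 4).
Expand each term to order v^4: the coefficient of v^4 in e^(2v) is 2/3 and in -4·cos(v) is -1/6.
Lower-order terms cancel with the polynomial part, so the numerator is (1/2)·v^4 + o(v^4), and the limit is (1/2)/(-2) = -1/4.

-1/4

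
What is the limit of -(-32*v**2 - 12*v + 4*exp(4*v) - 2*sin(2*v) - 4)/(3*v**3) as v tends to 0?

Substitution gives 0/0; apply L'Hôpital's rule 3 times.
After differentiating numerator and denominator 3 times the quotient is (256*e^(4*v) + 16*cos(2*v))/(-18); at v = 0 this is -136/9.

-136/9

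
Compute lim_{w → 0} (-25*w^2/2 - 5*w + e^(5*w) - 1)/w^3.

Direct substitution gives 0/0.
Apply L'Hôpital: lim (-25*w + 5*e^(5*w) - 5)/(3*w^2), still 0/0.
Apply L'Hôpital: lim (25*e^(5*w) - 25)/(6*w), still 0/0.
After 3 applications of L'Hôpital's rule the quotient is (125*e^(5*w))/(6); substituting w = 0 gives 125/6.

125/6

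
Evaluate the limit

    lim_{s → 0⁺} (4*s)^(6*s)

1

Base → 0⁺ and exponent → 0⁺: a 0^0 form.
Take logs: 6s·ln(4s). This is 0·(−∞); rewriting as ln(4s)/(1/(6s)) and applying L'Hôpital gives 0.
Hence the limit is e^0 = 1.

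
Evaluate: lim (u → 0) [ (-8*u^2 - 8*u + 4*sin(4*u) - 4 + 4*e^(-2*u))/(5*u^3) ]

Substitution gives 0/0 (the numerator vanishes to order 3).
Expand each term to order u^3: the coefficient of u^3 in 4·sin(4u) is -128/3 and in 4·e^(-2u) is -16/3.
Lower-order terms cancel with the polynomial part, so the numerator is (-48)·u^3 + o(u^3), and the limit is (-48)/(5) = -48/5.

-48/5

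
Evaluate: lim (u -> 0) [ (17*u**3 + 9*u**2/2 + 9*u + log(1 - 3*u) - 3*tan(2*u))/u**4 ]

-81/4

Substitution gives 0/0; apply L'Hôpital's rule 4 times.
After differentiating numerator and denominator 4 times the quotient is (-384*tan(2*u)^3/cos(2*u)^2 - 768*tan(2*u)/cos(2*u)^4 - 486/(3*u - 1)^4)/(24); at u = 0 this is -81/4.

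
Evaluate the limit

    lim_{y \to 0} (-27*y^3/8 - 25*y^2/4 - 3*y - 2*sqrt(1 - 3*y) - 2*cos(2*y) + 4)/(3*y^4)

Substitution gives 0/0 (the numerator vanishes to order 4).
Expand each term to order y^4: the coefficient of y^4 in -2·√(1 - 3y) is 405/64 and in -2·cos(2y) is -4/3.
Lower-order terms cancel with the polynomial part, so the numerator is (959/192)·y^4 + o(y^4), and the limit is (959/192)/(3) = 959/576.

959/576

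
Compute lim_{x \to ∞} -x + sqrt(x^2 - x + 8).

-1/2

An ∞ − ∞ form. Rationalising with the conjugate, the difference becomes (-x + 8) / (√(x^2 - x + 8) + x).
For large x the denominator behaves like 2·x, so the quotient tends to -1/2 = -1/2.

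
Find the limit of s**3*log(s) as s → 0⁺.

0

This is a 0·(−∞) form. Rewrite as 1·ln(s) / s^(−3) and apply L'Hôpital:
the derivative quotient is 1·(1/s) / (−3·s^(−4)) = (-1/3)·s^3 → 0.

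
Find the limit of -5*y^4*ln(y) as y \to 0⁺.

0

This is a 0·(−∞) form. Rewrite as -5·ln(y) / y^(−4) and apply L'Hôpital:
the derivative quotient is -5·(1/y) / (−4·y^(−5)) = (5/4)·y^4 → 0.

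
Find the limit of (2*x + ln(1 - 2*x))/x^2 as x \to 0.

-2

Direct substitution gives 0/0.
Apply L'Hôpital: lim (2 - 2/(1 - 2*x))/(2*x), still 0/0.
After 2 applications of L'Hôpital's rule the quotient is (-4/(1 - 2*x)^2)/(2); substituting x = 0 gives -2.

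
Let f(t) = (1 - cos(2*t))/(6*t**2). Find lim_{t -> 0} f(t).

1/3

Substitution gives 0/0.
Use (1 − cos u)/u² → 1/2 with u = 2t: the limit is 2²/(2·6) = 1/3.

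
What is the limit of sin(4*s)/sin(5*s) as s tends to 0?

4/5

Substitution gives 0/0.
Divide numerator and denominator by s: sin(4s)/s → 4 and sin(5s)/s → 5, so the limit is 1·4/5 = 4/5.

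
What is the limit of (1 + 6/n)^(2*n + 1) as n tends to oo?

The base → 1 and the exponent → ∞: a 1^∞ form.
Take logarithms: (2n + 1)·ln(1 + 6/n). Since ln(1+u) ~ u for small u, this behaves like (2n)·(6/n) → 12.
So the limit is e^(12).

e^(12)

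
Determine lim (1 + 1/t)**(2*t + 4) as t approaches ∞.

Write it as [(1 + 1/t)^t]^(2) · (1 + 1/t)^(4). The bracketed term tends to e^(1) and the second factor to 1, so the limit is e^(2).

e^(2)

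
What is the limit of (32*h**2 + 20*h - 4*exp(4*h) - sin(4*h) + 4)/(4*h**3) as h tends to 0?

Substitution gives 0/0; apply L'Hôpital's rule 3 times.
After differentiating numerator and denominator 3 times the quotient is (-256*e^(4*h) + 64*cos(4*h))/(24); at h = 0 this is -8.

-8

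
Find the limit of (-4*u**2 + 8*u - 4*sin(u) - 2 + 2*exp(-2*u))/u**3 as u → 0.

Substitution gives 0/0; apply L'Hôpital's rule 3 times.
After differentiating numerator and denominator 3 times the quotient is (4*cos(u) - 16*e^(-2*u))/(6); at u = 0 this is -2.

-2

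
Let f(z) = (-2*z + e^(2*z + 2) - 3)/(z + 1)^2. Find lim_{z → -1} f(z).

Direct substitution gives 0/0.
Apply L'Hôpital: lim (2*e^(2*z + 2) - 2)/(2*z + 2), still 0/0.
After 2 applications of L'Hôpital's rule the quotient is (4*e^(2*z + 2))/(2); substituting z = -1 gives 2.

2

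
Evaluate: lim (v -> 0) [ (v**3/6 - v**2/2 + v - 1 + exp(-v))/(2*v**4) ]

Direct substitution gives 0/0.
Apply L'Hôpital: lim (v^2/2 - v + 1 - e^(-v))/(8*v^3), still 0/0.
Apply L'Hôpital: lim (v - 1 + e^(-v))/(24*v^2), still 0/0.
Apply L'Hôpital: lim (1 - e^(-v))/(48*v), still 0/0.
After 4 applications of L'Hôpital's rule the quotient is (e^(-v))/(48); substituting v = 0 gives 1/48.

1/48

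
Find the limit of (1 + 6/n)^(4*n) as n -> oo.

e^(24)

Write it as [(1 + 6/n)^n]^(4) · (1 + 6/n)^(0). The bracketed term tends to e^(6) and the second factor to 1, so the limit is e^(24).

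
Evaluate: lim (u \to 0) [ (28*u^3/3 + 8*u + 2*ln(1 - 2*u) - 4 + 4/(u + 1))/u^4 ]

Substitution gives 0/0; apply L'Hôpital's rule 4 times.
After differentiating numerator and denominator 4 times the quotient is (-192/(2*u - 1)^4 + 96/(u + 1)^5)/(24); at u = 0 this is -4.

-4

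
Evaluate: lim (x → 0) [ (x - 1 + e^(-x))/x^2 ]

Direct substitution gives 0/0.
Apply L'Hôpital: lim (1 - e^(-x))/(2*x), still 0/0.
After 2 applications of L'Hôpital's rule the quotient is (e^(-x))/(2); substituting x = 0 gives 1/2.

1/2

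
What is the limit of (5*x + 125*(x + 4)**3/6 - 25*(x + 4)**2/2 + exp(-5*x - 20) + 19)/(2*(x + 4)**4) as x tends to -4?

625/48

Direct substitution gives 0/0.
Apply L'Hôpital: lim (-25*x + 125*(x + 4)^2/2 - 5*e^(-5*x - 20) - 95)/(8*(x + 4)^3), still 0/0.
Apply L'Hôpital: lim (125*x + 25*e^(-5*x - 20) + 475)/(24*(x + 4)^2), still 0/0.
Apply L'Hôpital: lim (125 - 125*e^(-5*x - 20))/(48*x + 192), still 0/0.
After 4 applications of L'Hôpital's rule the quotient is (625*e^(-5*x - 20))/(48); substituting x = -4 gives 625/48.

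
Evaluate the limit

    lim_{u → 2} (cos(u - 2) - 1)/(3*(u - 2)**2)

Direct substitution gives 0/0.
Apply L'Hôpital: lim (-sin(u - 2))/(6*u - 12), still 0/0.
After 2 applications of L'Hôpital's rule the quotient is (-cos(u - 2))/(6); substituting u = 2 gives -1/6.

-1/6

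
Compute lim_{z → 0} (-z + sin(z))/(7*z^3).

Direct substitution gives 0/0.
Apply L'Hôpital: lim (cos(z) - 1)/(21*z^2), still 0/0.
Apply L'Hôpital: lim (-sin(z))/(42*z), still 0/0.
After 3 applications of L'Hôpital's rule the quotient is (-cos(z))/(42); substituting z = 0 gives -1/42.

-1/42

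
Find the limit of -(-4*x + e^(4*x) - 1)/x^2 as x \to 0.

Direct substitution gives 0/0.
Apply L'Hôpital: lim (4*e^(4*x) - 4)/(-2*x), still 0/0.
After 2 applications of L'Hôpital's rule the quotient is (16*e^(4*x))/(-2); substituting x = 0 gives -8.

-8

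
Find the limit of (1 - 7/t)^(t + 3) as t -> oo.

e^(-7)

Let L be the limit and take ln: ln L = lim (t + 3)·ln(1 - 7/t) = lim (t + 3)·(-7/t + O(1/t²)) = -7.
Hence L = e^(-7).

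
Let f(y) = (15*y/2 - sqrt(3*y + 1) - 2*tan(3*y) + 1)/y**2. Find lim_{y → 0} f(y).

Substitution gives 0/0 (the numerator vanishes to order 2).
Expand each term to order y^2: the coefficient of y^2 in −√(1 + 3y) is 9/8 and in -2·tan(3y) is 0.
Lower-order terms cancel with the polynomial part, so the numerator is (9/8)·y^2 + o(y^2), and the limit is (9/8)/(1) = 9/8.

9/8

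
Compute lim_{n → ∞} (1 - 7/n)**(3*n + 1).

The base → 1 and the exponent → ∞: a 1^∞ form.
Take logarithms: (3n + 1)·ln(1 - 7/n). Since ln(1+u) ~ u for small u, this behaves like (3n)·(-7/n) → -21.
So the limit is e^(-21).

e^(-21)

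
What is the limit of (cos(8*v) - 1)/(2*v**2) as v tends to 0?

Direct substitution gives 0/0.
Apply L'Hôpital: lim (-8*sin(8*v))/(4*v), still 0/0.
After 2 applications of L'Hôpital's rule the quotient is (-64*cos(8*v))/(4); substituting v = 0 gives -16.

-16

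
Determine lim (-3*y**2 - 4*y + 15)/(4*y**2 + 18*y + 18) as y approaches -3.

Since y = -3 makes numerator and denominator zero, (y + 3) divides both.
Cancelling it gives (5 - 3*y)/(4*y + 6); now plug in y = -3 to get -7/3.

-7/3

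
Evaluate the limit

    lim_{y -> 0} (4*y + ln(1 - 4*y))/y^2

-8

Direct substitution gives 0/0.
Apply L'Hôpital: lim (4 - 4/(1 - 4*y))/(2*y), still 0/0.
After 2 applications of L'Hôpital's rule the quotient is (-16/(1 - 4*y)^2)/(2); substituting y = 0 gives -8.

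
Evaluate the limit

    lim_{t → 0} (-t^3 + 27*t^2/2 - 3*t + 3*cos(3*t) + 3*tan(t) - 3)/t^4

Substitution gives 0/0; apply L'Hôpital's rule 4 times.
After differentiating numerator and denominator 4 times the quotient is (243*cos(3*t) + 72*tan(t)^5 + 120*tan(t)^3 + 48*tan(t))/(24); at t = 0 this is 81/8.

81/8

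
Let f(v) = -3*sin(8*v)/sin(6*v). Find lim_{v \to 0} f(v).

Substitution gives 0/0.
Divide numerator and denominator by v: sin(8v)/v → 8 and sin(6v)/v → 6, so the limit is -3·8/6 = -4.

-4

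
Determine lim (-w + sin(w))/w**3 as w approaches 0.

Direct substitution gives 0/0.
Apply L'Hôpital: lim (cos(w) - 1)/(3*w^2), still 0/0.
Apply L'Hôpital: lim (-sin(w))/(6*w), still 0/0.
After 3 applications of L'Hôpital's rule the quotient is (-cos(w))/(6); substituting w = 0 gives -1/6.

-1/6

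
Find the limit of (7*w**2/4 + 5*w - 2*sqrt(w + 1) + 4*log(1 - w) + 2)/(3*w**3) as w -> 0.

Substitution gives 0/0 (the numerator vanishes to order 3).
Expand each term to order w^3: the coefficient of w^3 in 4·ln(1 - w) is -4/3 and in -2·√(1 + w) is -1/8.
Lower-order terms cancel with the polynomial part, so the numerator is (-35/24)·w^3 + o(w^3), and the limit is (-35/24)/(3) = -35/72.

-35/72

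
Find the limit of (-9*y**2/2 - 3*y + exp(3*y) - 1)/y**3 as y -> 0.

Direct substitution gives 0/0.
Apply L'Hôpital: lim (-9*y + 3*e^(3*y) - 3)/(3*y^2), still 0/0.
Apply L'Hôpital: lim (9*e^(3*y) - 9)/(6*y), still 0/0.
After 3 applications of L'Hôpital's rule the quotient is (27*e^(3*y))/(6); substituting y = 0 gives 9/2.

9/2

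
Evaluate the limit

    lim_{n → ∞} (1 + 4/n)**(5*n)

e^(20)

Let L be the limit and take ln: ln L = lim (5n)·ln(1 + 4/n) = lim (5n)·(4/n + O(1/n²)) = 20.
Hence L = e^(20).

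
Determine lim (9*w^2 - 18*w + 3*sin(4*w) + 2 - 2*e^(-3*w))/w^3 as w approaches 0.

Substitution gives 0/0; apply L'Hôpital's rule 3 times.
After differentiating numerator and denominator 3 times the quotient is (-192*cos(4*w) + 54*e^(-3*w))/(6); at w = 0 this is -23.

-23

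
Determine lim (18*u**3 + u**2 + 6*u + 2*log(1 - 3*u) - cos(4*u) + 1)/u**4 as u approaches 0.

-307/6

Substitution gives 0/0; apply L'Hôpital's rule 4 times.
After differentiating numerator and denominator 4 times the quotient is (-256*cos(4*u) - 972/(3*u - 1)^4)/(24); at u = 0 this is -307/6.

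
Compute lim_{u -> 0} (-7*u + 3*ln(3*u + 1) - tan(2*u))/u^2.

-27/2

Substitution gives 0/0 (the numerator vanishes to order 2).
Expand each term to order u^2: the coefficient of u^2 in 3·ln(1 + 3u) is -27/2 and in −tan(2u) is 0.
Lower-order terms cancel with the polynomial part, so the numerator is (-27/2)·u^2 + o(u^2), and the limit is (-27/2)/(1) = -27/2.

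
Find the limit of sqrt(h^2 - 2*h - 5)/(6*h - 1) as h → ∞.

For large |h|, √(h^2 - 2*h - 5) ≈ √1·|h| and the denominator ≈ 6h.
Since h → +∞, |h| = h, giving √1/(6) = 1/6.

1/6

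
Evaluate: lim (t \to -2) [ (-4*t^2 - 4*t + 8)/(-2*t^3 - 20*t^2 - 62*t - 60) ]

At t = -2 both the top and bottom vanish — a removable singularity. Factoring out (t + 2) from each leaves (4 - 4*t)/(-2*t^2 - 16*t - 30), which at t = -2 equals -2.

-2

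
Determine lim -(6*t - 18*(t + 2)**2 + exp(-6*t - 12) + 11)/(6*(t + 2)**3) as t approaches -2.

Direct substitution gives 0/0.
Apply L'Hôpital: lim (-36*t - 6*e^(-6*t - 12) - 66)/(-18*(t + 2)^2), still 0/0.
Apply L'Hôpital: lim (36*e^(-6*t - 12) - 36)/(-36*t - 72), still 0/0.
After 3 applications of L'Hôpital's rule the quotient is (-216*e^(-6*t - 12))/(-36); substituting t = -2 gives 6.

6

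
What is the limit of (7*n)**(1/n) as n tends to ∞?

Base → ∞ and exponent → 0: an ∞^0 form.
Take logs: (1/n)·ln(7·n^1) = (ln 7 + 1·ln n)/n → 0.
So the limit is e^0 = 1.

1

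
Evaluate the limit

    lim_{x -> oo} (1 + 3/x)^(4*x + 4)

e^(12)

Write it as [(1 + 3/x)^x]^(4) · (1 + 3/x)^(4). The bracketed term tends to e^(3) and the second factor to 1, so the limit is e^(12).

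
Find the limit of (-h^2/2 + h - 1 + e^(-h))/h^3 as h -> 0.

-1/6

Direct substitution gives 0/0.
Apply L'Hôpital: lim (-h + 1 - e^(-h))/(3*h^2), still 0/0.
Apply L'Hôpital: lim (-1 + e^(-h))/(6*h), still 0/0.
After 3 applications of L'Hôpital's rule the quotient is (-e^(-h))/(6); substituting h = 0 gives -1/6.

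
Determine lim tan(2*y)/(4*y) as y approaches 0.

1/2

Substitution gives 0/0.
Since tan(u)/u → 1 as u → 0, tan(2y)/(2y) → 1 and the limit is 2/4 = 1/2.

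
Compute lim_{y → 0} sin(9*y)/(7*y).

Substitution gives 0/0.
Write it as (9/7)·sin(9y)/(9y); since sin(u)/u → 1, the limit is 9/7.

9/7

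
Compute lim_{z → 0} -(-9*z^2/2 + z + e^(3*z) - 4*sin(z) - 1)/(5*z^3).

-31/30

Substitution gives 0/0; apply L'Hôpital's rule 3 times.
After differentiating numerator and denominator 3 times the quotient is (27*e^(3*z) + 4*cos(z))/(-30); at z = 0 this is -31/30.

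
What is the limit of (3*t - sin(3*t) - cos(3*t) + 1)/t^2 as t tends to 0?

9/2

Substitution gives 0/0; apply L'Hôpital's rule 2 times.
After differentiating numerator and denominator 2 times the quotient is (9*sqrt(2)*sin(3*t + pi/4))/(2); at t = 0 this is 9/2.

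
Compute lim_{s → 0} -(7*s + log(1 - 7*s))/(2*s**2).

49/4

Direct substitution gives 0/0.
Apply L'Hôpital: lim (7 - 7/(1 - 7*s))/(-4*s), still 0/0.
After 2 applications of L'Hôpital's rule the quotient is (-49/(1 - 7*s)^2)/(-4); substituting s = 0 gives 49/4.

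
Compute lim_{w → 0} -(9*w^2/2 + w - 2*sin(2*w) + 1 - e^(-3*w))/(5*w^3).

-43/30

Substitution gives 0/0 (the numerator vanishes to order 3).
Expand each term to order w^3: the coefficient of w^3 in -2·sin(2w) is 8/3 and in −e^(-3w) is 9/2.
Lower-order terms cancel with the polynomial part, so the numerator is (43/6)·w^3 + o(w^3), and the limit is (43/6)/(-5) = -43/30.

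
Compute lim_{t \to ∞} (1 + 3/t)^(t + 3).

Write it as [(1 + 3/t)^t]^(1) · (1 + 3/t)^(3). The bracketed term tends to e^(3) and the second factor to 1, so the limit is e^(3).

e^(3)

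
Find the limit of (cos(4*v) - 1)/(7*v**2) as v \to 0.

-8/7

Direct substitution gives 0/0.
Apply L'Hôpital: lim (-4*sin(4*v))/(14*v), still 0/0.
After 2 applications of L'Hôpital's rule the quotient is (-16*cos(4*v))/(14); substituting v = 0 gives -8/7.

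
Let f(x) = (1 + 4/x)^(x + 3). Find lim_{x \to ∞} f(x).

e^(4)

Let L be the limit and take ln: ln L = lim (x + 3)·ln(1 + 4/x) = lim (x + 3)·(4/x + O(1/x²)) = 4.
Hence L = e^(4).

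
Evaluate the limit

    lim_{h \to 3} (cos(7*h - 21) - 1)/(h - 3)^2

-49/2

Direct substitution gives 0/0.
Apply L'Hôpital: lim (-7*sin(7*h - 21))/(2*h - 6), still 0/0.
After 2 applications of L'Hôpital's rule the quotient is (-49*cos(7*h - 21))/(2); substituting h = 3 gives -49/2.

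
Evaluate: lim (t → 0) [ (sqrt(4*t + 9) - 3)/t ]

2/3

Substitution gives 0/0. Multiply numerator and denominator by the conjugate √(9 + 4t) + √9.
The numerator becomes (9 + 4t) − 9 = 4t, so the expression simplifies to 4/(√(9 + 4t) + √9).
Letting t → 0 gives 4/(2√9) = 2/3.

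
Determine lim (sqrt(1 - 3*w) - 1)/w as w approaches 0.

-3/2

Substitution gives 0/0. Multiply numerator and denominator by the conjugate √(1 - 3w) + √1.
The numerator becomes (1 - 3w) − 1 = -3w, so the expression simplifies to -3/(√(1 - 3w) + √1).
Letting w → 0 gives -3/(2√1) = -3/2.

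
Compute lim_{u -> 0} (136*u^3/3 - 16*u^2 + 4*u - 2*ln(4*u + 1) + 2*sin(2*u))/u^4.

Substitution gives 0/0; apply L'Hôpital's rule 4 times.
After differentiating numerator and denominator 4 times the quotient is (32*sin(2*u) + 3072/(4*u + 1)^4)/(24); at u = 0 this is 128.

128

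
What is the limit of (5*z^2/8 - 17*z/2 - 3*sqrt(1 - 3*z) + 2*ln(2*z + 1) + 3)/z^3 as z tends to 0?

Substitution gives 0/0 (the numerator vanishes to order 3).
Expand each term to order z^3: the coefficient of z^3 in -3·√(1 - 3z) is 81/16 and in 2·ln(1 + 2z) is 16/3.
Lower-order terms cancel with the polynomial part, so the numerator is (499/48)·z^3 + o(z^3), and the limit is (499/48)/(1) = 499/48.

499/48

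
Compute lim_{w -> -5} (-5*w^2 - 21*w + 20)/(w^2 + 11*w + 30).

Since w = -5 makes numerator and denominator zero, (w + 5) divides both.
Cancelling it gives (4 - 5*w)/(w + 6); now plug in w = -5 to get 29.

29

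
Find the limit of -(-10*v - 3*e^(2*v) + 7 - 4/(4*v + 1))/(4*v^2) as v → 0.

Substitution gives 0/0 (the numerator vanishes to order 2).
Expand each term to order v^2: the coefficient of v^2 in -3·e^(2v) is -6 and in -4·1/(1 + 4v) is -64.
Lower-order terms cancel with the polynomial part, so the numerator is (-70)·v^2 + o(v^2), and the limit is (-70)/(-4) = 35/2.

35/2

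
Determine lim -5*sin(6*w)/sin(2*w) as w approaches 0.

Substitution gives 0/0.
Divide numerator and denominator by w: sin(6w)/w → 6 and sin(2w)/w → 2, so the limit is -5·6/2 = -15.

-15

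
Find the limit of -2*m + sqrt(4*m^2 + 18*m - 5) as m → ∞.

An ∞ − ∞ form. Rationalising with the conjugate, the difference becomes (18m - 5) / (√(4*m^2 + 18*m - 5) + 2m).
For large m the denominator behaves like 2·2m, so the quotient tends to 18/4 = 9/2.

9/2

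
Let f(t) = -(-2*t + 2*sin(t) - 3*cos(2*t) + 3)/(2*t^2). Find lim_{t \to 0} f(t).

Substitution gives 0/0 (the numerator vanishes to order 2).
Expand each term to order t^2: the coefficient of t^2 in -3·cos(2t) is 6 and in 2·sin(t) is 0.
Lower-order terms cancel with the polynomial part, so the numerator is (6)·t^2 + o(t^2), and the limit is (6)/(-2) = -3.

-3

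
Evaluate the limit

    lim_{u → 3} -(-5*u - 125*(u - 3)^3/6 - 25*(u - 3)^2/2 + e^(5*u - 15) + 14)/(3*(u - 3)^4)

-625/72

Direct substitution gives 0/0.
Apply L'Hôpital: lim (-25*u - 125*(u - 3)^2/2 + 5*e^(5*u - 15) + 70)/(-12*(u - 3)^3), still 0/0.
Apply L'Hôpital: lim (-125*u + 25*e^(5*u - 15) + 350)/(-36*(u - 3)^2), still 0/0.
Apply L'Hôpital: lim (125*e^(5*u - 15) - 125)/(216 - 72*u), still 0/0.
After 4 applications of L'Hôpital's rule the quotient is (625*e^(5*u - 15))/(-72); substituting u = 3 gives -625/72.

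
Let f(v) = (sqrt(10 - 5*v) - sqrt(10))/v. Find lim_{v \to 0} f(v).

-√(10)/4

Substitution gives 0/0. Multiply numerator and denominator by the conjugate √(10 - 5v) + √10.
The numerator becomes (10 - 5v) − 10 = -5v, so the expression simplifies to -5/(√(10 - 5v) + √10).
Letting v → 0 gives -5/(2√10) = -√(10)/4.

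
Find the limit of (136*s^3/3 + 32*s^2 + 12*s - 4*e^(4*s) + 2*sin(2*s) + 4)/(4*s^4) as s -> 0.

Substitution gives 0/0 (the numerator vanishes to order 4).
Expand each term to order s^4: the coefficient of s^4 in 2·sin(2s) is 0 and in -4·e^(4s) is -128/3.
Lower-order terms cancel with the polynomial part, so the numerator is (-128/3)·s^4 + o(s^4), and the limit is (-128/3)/(4) = -32/3.

-32/3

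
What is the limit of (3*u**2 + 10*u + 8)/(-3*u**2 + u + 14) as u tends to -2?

Direct substitution gives 0/0, so factor. Both numerator and denominator have (u + 2) as a factor.
After cancelling, the expression reduces to (3*u + 4)/(7 - 3*u).
Substituting u = -2 gives -2/13.

-2/13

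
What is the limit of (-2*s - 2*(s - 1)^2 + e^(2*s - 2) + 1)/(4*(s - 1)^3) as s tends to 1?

1/3

Direct substitution gives 0/0.
Apply L'Hôpital: lim (-4*s + 2*e^(2*s - 2) + 2)/(12*(s - 1)^2), still 0/0.
Apply L'Hôpital: lim (4*e^(2*s - 2) - 4)/(24*s - 24), still 0/0.
After 3 applications of L'Hôpital's rule the quotient is (8*e^(2*s - 2))/(24); substituting s = 1 gives 1/3.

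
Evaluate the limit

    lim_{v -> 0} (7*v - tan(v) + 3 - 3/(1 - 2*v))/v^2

Substitution gives 0/0 (the numerator vanishes to order 2).
Expand each term to order v^2: the coefficient of v^2 in -3·1/(1 - 2v) is -12 and in −tan(v) is 0.
Lower-order terms cancel with the polynomial part, so the numerator is (-12)·v^2 + o(v^2), and the limit is (-12)/(1) = -12.

-12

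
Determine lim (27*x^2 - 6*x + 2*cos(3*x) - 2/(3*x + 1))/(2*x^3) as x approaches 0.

27

Substitution gives 0/0 (the numerator vanishes to order 3).
Expand each term to order x^3: the coefficient of x^3 in 2·cos(3x) is 0 and in -2·1/(1 + 3x) is 54.
Lower-order terms cancel with the polynomial part, so the numerator is (54)·x^3 + o(x^3), and the limit is (54)/(2) = 27.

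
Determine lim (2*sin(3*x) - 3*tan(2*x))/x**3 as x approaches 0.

Substitution gives 0/0 (the numerator vanishes to order 3).
Expand each term to order x^3: the coefficient of x^3 in 2·sin(3x) is -9 and in -3·tan(2x) is -8.
Lower-order terms cancel with the polynomial part, so the numerator is (-17)·x^3 + o(x^3), and the limit is (-17)/(1) = -17.

-17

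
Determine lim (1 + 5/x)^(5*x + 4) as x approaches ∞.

e^(25)

Let L be the limit and take ln: ln L = lim (5x + 4)·ln(1 + 5/x) = lim (5x + 4)·(5/x + O(1/x²)) = 25.
Hence L = e^(25).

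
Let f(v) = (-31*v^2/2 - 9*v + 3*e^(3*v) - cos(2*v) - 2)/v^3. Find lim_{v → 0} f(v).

27/2

Substitution gives 0/0 (the numerator vanishes to order 3).
Expand each term to order v^3: the coefficient of v^3 in 3·e^(3v) is 27/2 and in −cos(2v) is 0.
Lower-order terms cancel with the polynomial part, so the numerator is (27/2)·v^3 + o(v^3), and the limit is (27/2)/(1) = 27/2.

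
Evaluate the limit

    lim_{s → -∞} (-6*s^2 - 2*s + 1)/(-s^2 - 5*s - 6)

Numerator and denominator both have degree 2.
Dividing every term by s^2, all lower-order terms vanish and the limit is the ratio of leading coefficients, -6/(-1) = 6.

6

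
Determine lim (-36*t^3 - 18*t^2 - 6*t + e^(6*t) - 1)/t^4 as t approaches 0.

Direct substitution gives 0/0.
Apply L'Hôpital: lim (-108*t^2 - 36*t + 6*e^(6*t) - 6)/(4*t^3), still 0/0.
Apply L'Hôpital: lim (-216*t + 36*e^(6*t) - 36)/(12*t^2), still 0/0.
Apply L'Hôpital: lim (216*e^(6*t) - 216)/(24*t), still 0/0.
After 4 applications of L'Hôpital's rule the quotient is (1296*e^(6*t))/(24); substituting t = 0 gives 54.

54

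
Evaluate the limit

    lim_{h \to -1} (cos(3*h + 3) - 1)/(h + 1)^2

-9/2

Direct substitution gives 0/0.
Apply L'Hôpital: lim (-3*sin(3*h + 3))/(2*h + 2), still 0/0.
After 2 applications of L'Hôpital's rule the quotient is (-9*cos(3*h + 3))/(2); substituting h = -1 gives -9/2.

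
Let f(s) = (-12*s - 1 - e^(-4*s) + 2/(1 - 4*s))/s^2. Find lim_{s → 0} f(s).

24

Substitution gives 0/0; apply L'Hôpital's rule 2 times.
After differentiating numerator and denominator 2 times the quotient is (-16*e^(-4*s) - 64/(4*s - 1)^3)/(2); at s = 0 this is 24.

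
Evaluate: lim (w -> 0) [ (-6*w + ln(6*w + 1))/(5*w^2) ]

-18/5

Direct substitution gives 0/0.
Apply L'Hôpital: lim (-6 + 6/(6*w + 1))/(10*w), still 0/0.
After 2 applications of L'Hôpital's rule the quotient is (-36/(6*w + 1)^2)/(10); substituting w = 0 gives -18/5.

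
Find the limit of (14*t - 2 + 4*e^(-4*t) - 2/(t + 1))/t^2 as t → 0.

30

Substitution gives 0/0 (the numerator vanishes to order 2).
Expand each term to order t^2: the coefficient of t^2 in 4·e^(-4t) is 32 and in -2·1/(1 + t) is -2.
Lower-order terms cancel with the polynomial part, so the numerator is (30)·t^2 + o(t^2), and the limit is (30)/(1) = 30.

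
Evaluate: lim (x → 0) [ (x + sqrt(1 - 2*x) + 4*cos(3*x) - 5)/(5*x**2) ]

-37/10

Substitution gives 0/0; apply L'Hôpital's rule 2 times.
After differentiating numerator and denominator 2 times the quotient is (-36*cos(3*x) - 1/(1 - 2*x)^(3/2))/(10); at x = 0 this is -37/10.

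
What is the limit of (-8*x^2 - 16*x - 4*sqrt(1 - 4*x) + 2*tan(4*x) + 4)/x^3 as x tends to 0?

Substitution gives 0/0; apply L'Hôpital's rule 3 times.
After differentiating numerator and denominator 3 times the quotient is (768*tan(4*x)^2/cos(4*x)^2 + 256/cos(4*x)^2 + 96/(1 - 4*x)^(5/2))/(6); at x = 0 this is 176/3.

176/3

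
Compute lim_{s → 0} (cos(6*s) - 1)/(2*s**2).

Direct substitution gives 0/0.
Apply L'Hôpital: lim (-6*sin(6*s))/(4*s), still 0/0.
After 2 applications of L'Hôpital's rule the quotient is (-36*cos(6*s))/(4); substituting s = 0 gives -9.

-9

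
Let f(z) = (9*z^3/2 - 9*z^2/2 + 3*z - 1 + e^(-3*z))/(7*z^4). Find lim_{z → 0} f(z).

27/56

Direct substitution gives 0/0.
Apply L'Hôpital: lim (27*z^2/2 - 9*z + 3 - 3*e^(-3*z))/(28*z^3), still 0/0.
Apply L'Hôpital: lim (27*z - 9 + 9*e^(-3*z))/(84*z^2), still 0/0.
Apply L'Hôpital: lim (27 - 27*e^(-3*z))/(168*z), still 0/0.
After 4 applications of L'Hôpital's rule the quotient is (81*e^(-3*z))/(168); substituting z = 0 gives 27/56.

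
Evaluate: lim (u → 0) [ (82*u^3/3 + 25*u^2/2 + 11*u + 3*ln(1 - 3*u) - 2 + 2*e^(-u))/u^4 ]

-182/3

Substitution gives 0/0; apply L'Hôpital's rule 4 times.
After differentiating numerator and denominator 4 times the quotient is (2*e^(-u) - 1458/(3*u - 1)^4)/(24); at u = 0 this is -182/3.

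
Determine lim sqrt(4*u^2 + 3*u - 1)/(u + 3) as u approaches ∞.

2

For large |u|, √(4*u^2 + 3*u - 1) ≈ √4·|u| and the denominator ≈ u.
Since u → +∞, |u| = u, giving √4/(1) = 2.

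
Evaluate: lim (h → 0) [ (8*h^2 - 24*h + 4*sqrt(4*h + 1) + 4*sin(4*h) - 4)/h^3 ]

-80/3

Substitution gives 0/0 (the numerator vanishes to order 3).
Expand each term to order h^3: the coefficient of h^3 in 4·√(1 + 4h) is 16 and in 4·sin(4h) is -128/3.
Lower-order terms cancel with the polynomial part, so the numerator is (-80/3)·h^3 + o(h^3), and the limit is (-80/3)/(1) = -80/3.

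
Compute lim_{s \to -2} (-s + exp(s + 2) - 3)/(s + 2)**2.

Direct substitution gives 0/0.
Apply L'Hôpital: lim (e^(s + 2) - 1)/(2*s + 4), still 0/0.
After 2 applications of L'Hôpital's rule the quotient is (e^(s + 2))/(2); substituting s = -2 gives 1/2.

1/2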